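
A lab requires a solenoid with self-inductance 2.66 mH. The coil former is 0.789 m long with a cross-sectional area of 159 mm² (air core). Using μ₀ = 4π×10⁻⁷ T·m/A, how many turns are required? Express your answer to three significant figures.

N ≈ 3240 turns

A = 159 mm² = 1.590×10^-4 m².
From L = μ₀N²A/ℓ, N = √(Lℓ / (μ₀A)).
N = √[(2.660×10^-3)(0.789) / ((4π×10⁻⁷)×1.590×10^-4)] = √(1.050×10^7) ≈ 3241.0.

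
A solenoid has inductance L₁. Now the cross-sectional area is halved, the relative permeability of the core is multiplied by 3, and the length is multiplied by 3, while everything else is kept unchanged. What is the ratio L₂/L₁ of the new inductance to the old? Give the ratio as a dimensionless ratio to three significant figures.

For a solenoid, L ∝ μᵣN²A/ℓ.
L₂/L₁ = (0.5) × (3) × (3)^-1 = 0.500.

L₂/L₁ = 0.500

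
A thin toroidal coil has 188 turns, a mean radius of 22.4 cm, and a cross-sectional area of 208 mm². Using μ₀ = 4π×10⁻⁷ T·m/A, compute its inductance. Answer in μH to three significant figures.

For a thin toroid, L = μ₀N²A/(2πR).
L = (4π×10⁻⁷)(188)²(2.080×10^-4) / (2π×0.224 m) = 6.564×10^-6 H.

L ≈ 6.56 μH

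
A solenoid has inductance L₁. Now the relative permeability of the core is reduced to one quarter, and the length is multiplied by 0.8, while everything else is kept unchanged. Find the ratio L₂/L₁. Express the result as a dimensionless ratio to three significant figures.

For a solenoid, L ∝ μᵣN²A/ℓ.
L₂/L₁ = (0.25) × (0.8)^-1 = 0.313.

L₂/L₁ = 0.313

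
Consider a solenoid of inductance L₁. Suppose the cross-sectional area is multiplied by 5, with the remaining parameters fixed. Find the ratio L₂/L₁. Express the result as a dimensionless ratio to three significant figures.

For a solenoid, L ∝ μᵣN²A/ℓ.
L₂/L₁ = (5) = 5.00.

L₂/L₁ = 5.00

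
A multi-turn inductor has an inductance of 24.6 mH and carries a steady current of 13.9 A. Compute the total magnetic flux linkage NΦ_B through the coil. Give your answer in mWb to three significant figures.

From L = NΦ_B/I, the flux linkage is NΦ_B = LI.
NΦ_B = (2.460×10^-2 H)(13.9 A) = 0.3419 Wb.

NΦ_B ≈ 342 mWb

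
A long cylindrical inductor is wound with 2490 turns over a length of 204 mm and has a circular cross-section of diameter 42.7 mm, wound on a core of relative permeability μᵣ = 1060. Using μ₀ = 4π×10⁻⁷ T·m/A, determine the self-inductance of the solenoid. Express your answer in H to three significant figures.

A = π(d/2)² = π(2.135×10^-2 m)² = 1.432×10^-3 m².
For a long solenoid, L = μ₀μᵣN²A/ℓ.
L = (4π×10⁻⁷)(1060)(2490)²(1.432×10^-3)/(0.204 m) = 57.97 H.

L ≈ 58.0 H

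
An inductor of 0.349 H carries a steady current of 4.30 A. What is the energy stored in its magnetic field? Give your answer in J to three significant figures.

Stored magnetic energy: U = ½LI².
U = ½(0.349 H)(4.30 A)² = 3.227 J.

U ≈ 3.23 J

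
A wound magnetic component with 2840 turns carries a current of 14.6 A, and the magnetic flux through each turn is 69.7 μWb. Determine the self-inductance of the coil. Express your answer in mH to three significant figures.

Self-inductance is defined by L = NΦ_B/I (flux linkage over current).
L = (2840)(6.970×10^-5 Wb)/(14.6 A) = 1.356×10^-2 H.

L ≈ 13.6 mH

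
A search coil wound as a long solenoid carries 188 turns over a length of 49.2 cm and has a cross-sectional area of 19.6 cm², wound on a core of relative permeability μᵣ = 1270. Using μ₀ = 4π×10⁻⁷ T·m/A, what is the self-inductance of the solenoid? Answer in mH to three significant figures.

L ≈ 225 mH

A = 19.6 cm² = 1.960×10^-3 m².
For a long solenoid, L = μ₀μᵣN²A/ℓ.
L = (4π×10⁻⁷)(1270)(188)²(1.960×10^-3)/(0.492 m) = 0.2247 H.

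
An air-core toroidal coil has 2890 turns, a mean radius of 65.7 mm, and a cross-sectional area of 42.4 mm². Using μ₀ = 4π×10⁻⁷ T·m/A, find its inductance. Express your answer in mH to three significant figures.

For a thin toroid, L = μ₀N²A/(2πR).
L = (4π×10⁻⁷)(2890)²(4.240×10^-5) / (2π×6.570×10^-2 m) = 1.078×10^-3 H.

L ≈ 1.08 mH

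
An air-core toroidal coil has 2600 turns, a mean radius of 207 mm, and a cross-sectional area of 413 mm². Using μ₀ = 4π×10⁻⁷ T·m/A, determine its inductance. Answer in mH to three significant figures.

L ≈ 2.70 mH

For a thin toroid, L = μ₀N²A/(2πR).
L = (4π×10⁻⁷)(2600)²(4.130×10^-4) / (2π×0.207 m) = 2.697×10^-3 H.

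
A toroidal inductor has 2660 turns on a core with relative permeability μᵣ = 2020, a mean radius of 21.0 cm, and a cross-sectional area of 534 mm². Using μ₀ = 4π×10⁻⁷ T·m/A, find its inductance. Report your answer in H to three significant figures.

L ≈ 7.27 H

For a thin toroid, L = μ₀μᵣN²A/(2πR).
L = (4π×10⁻⁷)(2020)(2660)²(5.340×10^-4) / (2π×0.21 m) = 7.269 H.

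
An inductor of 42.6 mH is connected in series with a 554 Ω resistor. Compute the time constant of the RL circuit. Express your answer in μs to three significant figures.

τ = L/R = (4.260×10^-2 H)/(554 Ω) = 7.690×10^-5 s.

τ ≈ 76.9 μs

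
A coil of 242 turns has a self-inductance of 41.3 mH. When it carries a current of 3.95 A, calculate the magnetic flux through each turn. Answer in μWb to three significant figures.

Φ_B ≈ 674 μWb

From L = NΦ_B/I, the flux per turn is Φ_B = LI/N.
Φ_B = (4.130×10^-2 H)(3.95 A)/242 = 6.741×10^-4 Wb.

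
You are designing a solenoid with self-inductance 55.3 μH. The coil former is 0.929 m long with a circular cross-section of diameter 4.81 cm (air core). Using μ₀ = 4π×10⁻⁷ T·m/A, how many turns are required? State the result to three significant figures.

N ≈ 150 turns

A = π(d/2)² = π(2.405×10^-2 m)² = 1.817×10^-3 m².
From L = μ₀N²A/ℓ, N = √(Lℓ / (μ₀A)).
N = √[(5.530×10^-5)(0.929) / ((4π×10⁻⁷)×1.817×10^-3)] = √(2.250×10^4) ≈ 150.0.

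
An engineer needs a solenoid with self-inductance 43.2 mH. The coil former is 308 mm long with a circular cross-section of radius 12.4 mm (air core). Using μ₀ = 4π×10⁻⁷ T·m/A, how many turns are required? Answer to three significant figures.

A = πr² = π(1.240×10^-2 m)² = 4.831×10^-4 m².
From L = μ₀N²A/ℓ, N = √(Lℓ / (μ₀A)).
N = √[(4.320×10^-2)(0.308) / ((4π×10⁻⁷)×4.831×10^-4)] = √(2.192×10^7) ≈ 4681.8.

N ≈ 4680 turns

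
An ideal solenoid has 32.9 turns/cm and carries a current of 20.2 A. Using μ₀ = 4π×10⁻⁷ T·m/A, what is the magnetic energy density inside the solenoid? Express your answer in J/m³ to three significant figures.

B = μ₀nI = (4π×10⁻⁷)(3.290×10^3)(20.2) = 8.351×10^-2 T.
u = B²/(2μ₀) = (8.351×10^-2)²/(2×4π×10⁻⁷) = 2.775×10^3 J/m³.

u ≈ 2780 J/m³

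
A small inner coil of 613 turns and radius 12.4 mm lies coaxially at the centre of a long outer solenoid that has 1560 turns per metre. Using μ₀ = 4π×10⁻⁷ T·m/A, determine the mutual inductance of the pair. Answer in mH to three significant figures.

M ≈ 0.580 mH

The outer solenoid produces a uniform field B₁ = μ₀n₁I₁ across the inner coil,
so the flux linkage is N₂Φ = N₂B₁A₂ = μ₀n₁N₂A₂·I₁, giving M = μ₀n₁N₂A₂.
A₂ = πr² = π(1.240×10^-2 m)² = 4.831×10^-4 m².
M = (4π×10⁻⁷)(1560)(613)(4.831×10^-4) = 5.8048×10^-4 H.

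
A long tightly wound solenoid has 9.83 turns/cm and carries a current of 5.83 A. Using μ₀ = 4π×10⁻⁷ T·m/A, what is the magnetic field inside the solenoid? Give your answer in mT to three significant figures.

Inside a long solenoid, B = μ₀nI.
B = (4π×10⁻⁷)(983 m⁻¹)(5.83 A) = 7.202×10^-3 T.

B ≈ 7.20 mT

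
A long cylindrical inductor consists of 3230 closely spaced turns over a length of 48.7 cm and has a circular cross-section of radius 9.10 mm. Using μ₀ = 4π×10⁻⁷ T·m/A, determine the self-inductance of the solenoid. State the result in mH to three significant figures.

A = πr² = π(9.100×10^-3 m)² = 2.602×10^-4 m².
For a long solenoid, L = μ₀N²A/ℓ.
L = (4π×10⁻⁷)(3230)²(2.602×10^-4)/(0.487 m) = 7.004×10^-3 H.

L ≈ 7.00 mH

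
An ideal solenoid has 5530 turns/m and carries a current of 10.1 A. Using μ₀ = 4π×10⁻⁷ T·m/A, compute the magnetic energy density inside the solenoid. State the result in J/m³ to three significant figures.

u ≈ 1960 J/m³

B = μ₀nI = (4π×10⁻⁷)(5.530×10^3)(10.1) = 7.019×10^-2 T.
u = B²/(2μ₀) = (7.019×10^-2)²/(2×4π×10⁻⁷) = 1.960×10^3 J/m³.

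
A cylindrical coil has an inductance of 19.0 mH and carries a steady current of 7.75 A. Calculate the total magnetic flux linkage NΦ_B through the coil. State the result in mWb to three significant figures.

From L = NΦ_B/I, the flux linkage is NΦ_B = LI.
NΦ_B = (1.900×10^-2 H)(7.75 A) = 0.1472 Wb.

NΦ_B ≈ 147 mWb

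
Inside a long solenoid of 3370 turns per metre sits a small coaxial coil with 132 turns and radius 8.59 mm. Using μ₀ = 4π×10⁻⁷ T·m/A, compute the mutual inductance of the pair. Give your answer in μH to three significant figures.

M ≈ 130 μH

The outer solenoid produces a uniform field B₁ = μ₀n₁I₁ across the inner coil,
so the flux linkage is N₂Φ = N₂B₁A₂ = μ₀n₁N₂A₂·I₁, giving M = μ₀n₁N₂A₂.
A₂ = πr² = π(8.590×10^-3 m)² = 2.318×10^-4 m².
M = (4π×10⁻⁷)(3370)(132)(2.318×10^-4) = 1.296×10^-4 H.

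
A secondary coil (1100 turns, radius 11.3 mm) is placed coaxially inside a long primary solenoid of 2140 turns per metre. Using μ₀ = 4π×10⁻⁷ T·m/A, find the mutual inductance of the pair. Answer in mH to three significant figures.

The outer solenoid produces a uniform field B₁ = μ₀n₁I₁ across the inner coil,
so the flux linkage is N₂Φ = N₂B₁A₂ = μ₀n₁N₂A₂·I₁, giving M = μ₀n₁N₂A₂.
A₂ = πr² = π(1.130×10^-2 m)² = 4.011×10^-4 m².
M = (4π×10⁻⁷)(2140)(1100)(4.011×10^-4) = 1.187×10^-3 H.

M ≈ 1.19 mH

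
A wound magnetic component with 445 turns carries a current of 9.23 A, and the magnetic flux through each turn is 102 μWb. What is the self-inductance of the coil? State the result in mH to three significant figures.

L ≈ 4.92 mH

Self-inductance is defined by L = NΦ_B/I (flux linkage over current).
L = (445)(1.020×10^-4 Wb)/(9.23 A) = 4.918×10^-3 H.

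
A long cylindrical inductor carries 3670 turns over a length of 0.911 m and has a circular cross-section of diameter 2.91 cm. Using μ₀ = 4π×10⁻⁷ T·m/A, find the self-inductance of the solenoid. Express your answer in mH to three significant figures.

A = π(d/2)² = π(1.455×10^-2 m)² = 6.651×10^-4 m².
For a long solenoid, L = μ₀N²A/ℓ.
L = (4π×10⁻⁷)(3670)²(6.651×10^-4)/(0.911 m) = 1.236×10^-2 H.

L ≈ 12.4 mH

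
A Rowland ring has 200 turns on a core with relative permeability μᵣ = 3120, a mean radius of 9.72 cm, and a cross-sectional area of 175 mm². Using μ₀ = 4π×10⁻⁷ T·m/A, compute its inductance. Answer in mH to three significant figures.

For a thin toroid, L = μ₀μᵣN²A/(2πR).
L = (4π×10⁻⁷)(3120)(200)²(1.750×10^-4) / (2π×9.720×10^-2 m) = 4.494×10^-2 H.

L ≈ 44.9 mH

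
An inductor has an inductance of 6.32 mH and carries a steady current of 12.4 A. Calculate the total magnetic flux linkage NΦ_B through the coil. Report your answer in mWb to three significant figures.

NΦ_B ≈ 78.4 mWb

From L = NΦ_B/I, the flux linkage is NΦ_B = LI.
NΦ_B = (6.320×10^-3 H)(12.4 A) = 7.837×10^-2 Wb.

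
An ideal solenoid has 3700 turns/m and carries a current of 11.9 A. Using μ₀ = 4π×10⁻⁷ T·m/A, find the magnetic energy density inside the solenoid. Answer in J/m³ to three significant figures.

B = μ₀nI = (4π×10⁻⁷)(3.700×10^3)(11.9) = 5.533×10^-2 T.
u = B²/(2μ₀) = (5.533×10^-2)²/(2×4π×10⁻⁷) = 1.218×10^3 J/m³.

u ≈ 1220 J/m³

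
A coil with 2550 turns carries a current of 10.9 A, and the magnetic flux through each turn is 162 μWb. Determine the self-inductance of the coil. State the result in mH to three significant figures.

Self-inductance is defined by L = NΦ_B/I (flux linkage over current).
L = (2550)(1.620×10^-4 Wb)/(10.9 A) = 3.790×10^-2 H.

L ≈ 37.9 mH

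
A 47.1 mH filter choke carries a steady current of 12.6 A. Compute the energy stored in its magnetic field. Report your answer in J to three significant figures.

Stored magnetic energy: U = ½LI².
U = ½(4.710×10^-2 H)(12.6 A)² = 3.739 J.

U ≈ 3.74 J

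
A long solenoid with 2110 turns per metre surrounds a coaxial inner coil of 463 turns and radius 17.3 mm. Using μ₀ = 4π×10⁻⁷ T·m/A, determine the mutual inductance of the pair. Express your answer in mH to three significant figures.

The outer solenoid produces a uniform field B₁ = μ₀n₁I₁ across the inner coil,
so the flux linkage is N₂Φ = N₂B₁A₂ = μ₀n₁N₂A₂·I₁, giving M = μ₀n₁N₂A₂.
A₂ = πr² = π(1.730×10^-2 m)² = 9.402×10^-4 m².
M = (4π×10⁻⁷)(2110)(463)(9.402×10^-4) = 1.154×10^-3 H.

M ≈ 1.15 mH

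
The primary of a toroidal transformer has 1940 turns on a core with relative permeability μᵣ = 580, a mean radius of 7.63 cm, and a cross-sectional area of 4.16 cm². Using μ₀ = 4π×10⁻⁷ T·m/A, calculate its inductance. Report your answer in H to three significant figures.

L ≈ 2.38 H

For a thin toroid, L = μ₀μᵣN²A/(2πR).
L = (4π×10⁻⁷)(580)(1940)²(4.160×10^-4) / (2π×7.630×10^-2 m) = 2.38 H.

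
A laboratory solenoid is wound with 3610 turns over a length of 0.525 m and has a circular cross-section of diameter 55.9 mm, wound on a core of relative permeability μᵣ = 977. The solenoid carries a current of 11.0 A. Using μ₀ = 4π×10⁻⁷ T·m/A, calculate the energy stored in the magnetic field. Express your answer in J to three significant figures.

A = π(d/2)² = π(2.795×10^-2 m)² = 2.454×10^-3 m².
L = μ₀μᵣN²A/ℓ = (4π×10⁻⁷)(977)(3610)²(2.454×10^-3)/(0.525) = 74.8 H.
U = ½LI² = ½(74.8)(11.0)² = 4.525×10^3 J.

U ≈ 4530 J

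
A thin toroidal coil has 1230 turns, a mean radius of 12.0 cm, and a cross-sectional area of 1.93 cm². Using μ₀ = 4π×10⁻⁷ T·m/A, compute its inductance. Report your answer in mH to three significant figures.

For a thin toroid, L = μ₀N²A/(2πR).
L = (4π×10⁻⁷)(1230)²(1.930×10^-4) / (2π×0.12 m) = 4.866×10^-4 H.

L ≈ 0.487 mH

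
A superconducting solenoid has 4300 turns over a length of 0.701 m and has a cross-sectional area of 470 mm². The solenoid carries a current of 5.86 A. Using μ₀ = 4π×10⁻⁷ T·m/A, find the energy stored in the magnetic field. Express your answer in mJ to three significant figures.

U ≈ 267 mJ

A = 470 mm² = 4.700×10^-4 m².
L = μ₀N²A/ℓ = (4π×10⁻⁷)(4300)²(4.700×10^-4)/(0.701) = 1.558×10^-2 H.
U = ½LI² = ½(1.558×10^-2)(5.86)² = 0.26748 J.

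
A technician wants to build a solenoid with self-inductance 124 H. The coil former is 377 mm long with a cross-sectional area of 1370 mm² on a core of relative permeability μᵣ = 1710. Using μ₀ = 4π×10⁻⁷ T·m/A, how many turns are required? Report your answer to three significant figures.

N ≈ 3980 turns

A = 1370 mm² = 1.370×10^-3 m².
From L = μ₀μᵣN²A/ℓ, N = √(Lℓ / (μ₀μᵣA)).
N = √[(124)(0.377) / ((4π×10⁻⁷)(1710)×1.370×10^-3)] = √(1.588×10^7) ≈ 3984.9.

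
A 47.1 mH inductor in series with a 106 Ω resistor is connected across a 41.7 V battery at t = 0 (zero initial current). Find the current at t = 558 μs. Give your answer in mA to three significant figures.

I ≈ 281 mA

τ = L/R = 4.710×10^-2/106 = 4.443×10^-4 s; final current I_∞ = ε/R = 41.7/106 = 0.3934 A.
I(t) = I_∞(1 − e^(−t/τ)) with t/τ = 1.256.
I = (0.3934)(1 − e^(−1.256)) = 0.2813 A.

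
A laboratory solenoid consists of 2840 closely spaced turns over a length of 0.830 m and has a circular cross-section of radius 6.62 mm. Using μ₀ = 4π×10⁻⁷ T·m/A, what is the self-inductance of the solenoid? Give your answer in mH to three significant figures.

L ≈ 1.68 mH

A = πr² = π(6.620×10^-3 m)² = 1.377×10^-4 m².
For a long solenoid, L = μ₀N²A/ℓ.
L = (4π×10⁻⁷)(2840)²(1.377×10^-4)/(0.83 m) = 1.681×10^-3 H.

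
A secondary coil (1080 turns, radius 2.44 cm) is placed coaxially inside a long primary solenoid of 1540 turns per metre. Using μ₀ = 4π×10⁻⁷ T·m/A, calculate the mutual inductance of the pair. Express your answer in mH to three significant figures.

M ≈ 3.91 mH

The outer solenoid produces a uniform field B₁ = μ₀n₁I₁ across the inner coil,
so the flux linkage is N₂Φ = N₂B₁A₂ = μ₀n₁N₂A₂·I₁, giving M = μ₀n₁N₂A₂.
A₂ = πr² = π(2.440×10^-2 m)² = 1.870×10^-3 m².
M = (4π×10⁻⁷)(1540)(1080)(1.870×10^-3) = 3.909×10^-3 H.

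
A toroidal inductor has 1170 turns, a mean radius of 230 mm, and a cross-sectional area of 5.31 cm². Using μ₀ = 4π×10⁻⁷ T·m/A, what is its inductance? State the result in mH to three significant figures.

L ≈ 0.632 mH

For a thin toroid, L = μ₀N²A/(2πR).
L = (4π×10⁻⁷)(1170)²(5.310×10^-4) / (2π×0.23 m) = 6.321×10^-4 H.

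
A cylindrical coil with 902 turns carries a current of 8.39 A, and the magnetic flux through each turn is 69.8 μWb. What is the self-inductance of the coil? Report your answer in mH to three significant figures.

Self-inductance is defined by L = NΦ_B/I (flux linkage over current).
L = (902)(6.980×10^-5 Wb)/(8.39 A) = 7.504×10^-3 H.

L ≈ 7.50 mH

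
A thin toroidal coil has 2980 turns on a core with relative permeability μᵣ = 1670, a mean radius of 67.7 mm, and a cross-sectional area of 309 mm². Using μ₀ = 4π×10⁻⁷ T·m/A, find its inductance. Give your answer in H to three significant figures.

For a thin toroid, L = μ₀μᵣN²A/(2πR).
L = (4π×10⁻⁷)(1670)(2980)²(3.090×10^-4) / (2π×6.770×10^-2 m) = 13.54 H.

L ≈ 13.5 H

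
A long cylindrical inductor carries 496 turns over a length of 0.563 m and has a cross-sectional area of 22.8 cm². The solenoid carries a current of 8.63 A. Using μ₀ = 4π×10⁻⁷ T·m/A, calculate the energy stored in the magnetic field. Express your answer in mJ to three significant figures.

U ≈ 46.6 mJ

A = 22.8 cm² = 2.280×10^-3 m².
L = μ₀N²A/ℓ = (4π×10⁻⁷)(496)²(2.280×10^-3)/(0.563) = 1.252×10^-3 H.
U = ½LI² = ½(1.252×10^-3)(8.63)² = 4.662×10^-2 J.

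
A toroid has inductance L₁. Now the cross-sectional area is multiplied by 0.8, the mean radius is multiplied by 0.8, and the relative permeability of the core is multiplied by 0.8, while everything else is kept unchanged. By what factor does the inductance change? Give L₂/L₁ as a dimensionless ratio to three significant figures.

For a toroid, L ∝ μᵣN²A/R.
L₂/L₁ = (0.8) × (0.8)^-1 × (0.8) = 0.800.

L₂/L₁ = 0.800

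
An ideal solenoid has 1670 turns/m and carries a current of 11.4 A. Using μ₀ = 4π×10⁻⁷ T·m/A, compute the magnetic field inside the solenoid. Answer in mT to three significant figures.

Inside a long solenoid, B = μ₀nI.
B = (4π×10⁻⁷)(1.670×10^3 m⁻¹)(11.4 A) = 2.392×10^-2 T.

B ≈ 23.9 mT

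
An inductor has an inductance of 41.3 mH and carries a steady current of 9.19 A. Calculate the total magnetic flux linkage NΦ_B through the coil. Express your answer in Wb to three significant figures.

From L = NΦ_B/I, the flux linkage is NΦ_B = LI.
NΦ_B = (4.130×10^-2 H)(9.19 A) = 0.3795 Wb.

NΦ_B ≈ 0.380 Wb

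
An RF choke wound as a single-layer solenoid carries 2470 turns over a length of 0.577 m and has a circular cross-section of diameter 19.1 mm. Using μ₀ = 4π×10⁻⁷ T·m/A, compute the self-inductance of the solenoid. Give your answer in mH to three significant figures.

A = π(d/2)² = π(9.550×10^-3 m)² = 2.865×10^-4 m².
For a long solenoid, L = μ₀N²A/ℓ.
L = (4π×10⁻⁷)(2470)²(2.865×10^-4)/(0.577 m) = 3.807×10^-3 H.

L ≈ 3.81 mH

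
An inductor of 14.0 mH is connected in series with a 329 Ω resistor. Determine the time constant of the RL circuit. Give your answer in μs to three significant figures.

τ = L/R = (1.400×10^-2 H)/(329 Ω) = 4.255×10^-5 s.

τ ≈ 42.6 μs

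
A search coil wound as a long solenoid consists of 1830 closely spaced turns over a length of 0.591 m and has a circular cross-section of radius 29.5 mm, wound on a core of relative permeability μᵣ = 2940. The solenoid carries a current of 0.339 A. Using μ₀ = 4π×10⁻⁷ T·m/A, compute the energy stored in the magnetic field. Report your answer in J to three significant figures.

A = πr² = π(2.950×10^-2 m)² = 2.734×10^-3 m².
L = μ₀μᵣN²A/ℓ = (4π×10⁻⁷)(2940)(1830)²(2.734×10^-3)/(0.591) = 57.24 H.
U = ½LI² = ½(57.24)(0.339)² = 3.289 J.

U ≈ 3.29 J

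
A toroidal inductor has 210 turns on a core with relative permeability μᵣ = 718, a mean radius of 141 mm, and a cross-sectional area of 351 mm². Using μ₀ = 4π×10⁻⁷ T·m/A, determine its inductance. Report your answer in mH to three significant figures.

For a thin toroid, L = μ₀μᵣN²A/(2πR).
L = (4π×10⁻⁷)(718)(210)²(3.510×10^-4) / (2π×0.141 m) = 1.576×10^-2 H.

L ≈ 15.8 mH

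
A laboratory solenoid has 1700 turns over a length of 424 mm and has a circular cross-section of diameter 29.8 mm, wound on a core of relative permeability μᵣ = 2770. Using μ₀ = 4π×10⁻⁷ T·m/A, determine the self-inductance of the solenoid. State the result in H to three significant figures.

A = π(d/2)² = π(1.490×10^-2 m)² = 6.9746×10^-4 m².
For a long solenoid, L = μ₀μᵣN²A/ℓ.
L = (4π×10⁻⁷)(2770)(1700)²(6.9746×10^-4)/(0.424 m) = 16.548 H.

L ≈ 16.5 H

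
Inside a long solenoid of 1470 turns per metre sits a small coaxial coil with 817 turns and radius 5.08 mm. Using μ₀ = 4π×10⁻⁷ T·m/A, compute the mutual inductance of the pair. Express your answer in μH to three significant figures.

M ≈ 122 μH

The outer solenoid produces a uniform field B₁ = μ₀n₁I₁ across the inner coil,
so the flux linkage is N₂Φ = N₂B₁A₂ = μ₀n₁N₂A₂·I₁, giving M = μ₀n₁N₂A₂.
A₂ = πr² = π(5.080×10^-3 m)² = 8.107×10^-5 m².
M = (4π×10⁻⁷)(1470)(817)(8.107×10^-5) = 1.224×10^-4 H.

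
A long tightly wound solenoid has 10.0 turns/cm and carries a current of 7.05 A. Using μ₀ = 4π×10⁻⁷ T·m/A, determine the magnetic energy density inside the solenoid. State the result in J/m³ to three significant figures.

B = μ₀nI = (4π×10⁻⁷)(1.000×10^3)(7.05) = 8.859×10^-3 T.
u = B²/(2μ₀) = (8.859×10^-3)²/(2×4π×10⁻⁷) = 31.23 J/m³.

u ≈ 31.2 J/m³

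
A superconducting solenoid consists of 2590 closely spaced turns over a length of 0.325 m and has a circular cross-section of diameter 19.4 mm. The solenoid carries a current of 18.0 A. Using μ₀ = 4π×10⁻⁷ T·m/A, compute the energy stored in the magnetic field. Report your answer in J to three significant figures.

U ≈ 1.24 J

A = π(d/2)² = π(9.700×10^-3 m)² = 2.956×10^-4 m².
L = μ₀N²A/ℓ = (4π×10⁻⁷)(2590)²(2.956×10^-4)/(0.325) = 7.667×10^-3 H.
U = ½LI² = ½(7.667×10^-3)(18.0)² = 1.242 J.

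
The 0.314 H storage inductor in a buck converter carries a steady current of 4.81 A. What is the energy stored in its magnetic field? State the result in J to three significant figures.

U ≈ 3.63 J

Stored magnetic energy: U = ½LI².
U = ½(0.314 H)(4.81 A)² = 3.632 J.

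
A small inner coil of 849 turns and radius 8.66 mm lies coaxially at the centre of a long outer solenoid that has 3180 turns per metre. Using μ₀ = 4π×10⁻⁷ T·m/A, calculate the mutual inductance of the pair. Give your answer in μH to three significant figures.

The outer solenoid produces a uniform field B₁ = μ₀n₁I₁ across the inner coil,
so the flux linkage is N₂Φ = N₂B₁A₂ = μ₀n₁N₂A₂·I₁, giving M = μ₀n₁N₂A₂.
A₂ = πr² = π(8.660×10^-3 m)² = 2.356×10^-4 m².
M = (4π×10⁻⁷)(3180)(849)(2.356×10^-4) = 7.993×10^-4 H.

M ≈ 799 μH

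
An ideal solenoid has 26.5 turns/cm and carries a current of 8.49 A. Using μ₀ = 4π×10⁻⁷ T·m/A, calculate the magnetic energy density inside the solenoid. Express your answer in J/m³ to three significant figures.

B = μ₀nI = (4π×10⁻⁷)(2.650×10^3)(8.49) = 2.827×10^-2 T.
u = B²/(2μ₀) = (2.827×10^-2)²/(2×4π×10⁻⁷) = 318 J/m³.

u ≈ 318 J/m³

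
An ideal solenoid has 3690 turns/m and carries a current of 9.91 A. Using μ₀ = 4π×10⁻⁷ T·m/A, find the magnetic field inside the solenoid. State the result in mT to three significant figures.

B ≈ 46.0 mT

Inside a long solenoid, B = μ₀nI.
B = (4π×10⁻⁷)(3.690×10^3 m⁻¹)(9.91 A) = 4.595×10^-2 T.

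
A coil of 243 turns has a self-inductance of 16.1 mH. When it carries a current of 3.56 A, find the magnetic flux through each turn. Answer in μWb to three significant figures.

From L = NΦ_B/I, the flux per turn is Φ_B = LI/N.
Φ_B = (1.610×10^-2 H)(3.56 A)/243 = 2.359×10^-4 Wb.

Φ_B ≈ 236 μWb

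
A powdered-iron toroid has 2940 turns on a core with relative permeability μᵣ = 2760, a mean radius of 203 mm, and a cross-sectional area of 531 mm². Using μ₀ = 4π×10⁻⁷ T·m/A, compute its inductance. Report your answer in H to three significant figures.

For a thin toroid, L = μ₀μᵣN²A/(2πR).
L = (4π×10⁻⁷)(2760)(2940)²(5.310×10^-4) / (2π×0.203 m) = 12.48 H.

L ≈ 12.5 H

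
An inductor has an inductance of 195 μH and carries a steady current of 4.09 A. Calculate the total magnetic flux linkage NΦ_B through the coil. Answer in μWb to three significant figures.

From L = NΦ_B/I, the flux linkage is NΦ_B = LI.
NΦ_B = (1.950×10^-4 H)(4.09 A) = 7.975×10^-4 Wb.

NΦ_B ≈ 798 μWb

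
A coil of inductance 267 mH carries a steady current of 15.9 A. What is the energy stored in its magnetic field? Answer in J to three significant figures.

U ≈ 33.8 J

Stored magnetic energy: U = ½LI².
U = ½(0.267 H)(15.9 A)² = 33.75 J.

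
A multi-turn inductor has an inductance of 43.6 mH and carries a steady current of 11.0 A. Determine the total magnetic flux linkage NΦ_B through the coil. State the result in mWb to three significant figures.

From L = NΦ_B/I, the flux linkage is NΦ_B = LI.
NΦ_B = (4.360×10^-2 H)(11.0 A) = 0.4796 Wb.

NΦ_B ≈ 480 mWb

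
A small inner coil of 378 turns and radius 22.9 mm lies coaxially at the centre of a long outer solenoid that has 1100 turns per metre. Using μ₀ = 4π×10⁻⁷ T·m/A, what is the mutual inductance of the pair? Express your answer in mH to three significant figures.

M ≈ 0.861 mH

The outer solenoid produces a uniform field B₁ = μ₀n₁I₁ across the inner coil,
so the flux linkage is N₂Φ = N₂B₁A₂ = μ₀n₁N₂A₂·I₁, giving M = μ₀n₁N₂A₂.
A₂ = πr² = π(2.290×10^-2 m)² = 1.647×10^-3 m².
M = (4π×10⁻⁷)(1100)(378)(1.647×10^-3) = 8.608×10^-4 H.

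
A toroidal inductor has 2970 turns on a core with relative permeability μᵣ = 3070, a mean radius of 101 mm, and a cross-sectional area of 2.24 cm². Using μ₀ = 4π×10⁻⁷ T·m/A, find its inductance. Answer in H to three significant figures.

For a thin toroid, L = μ₀μᵣN²A/(2πR).
L = (4π×10⁻⁷)(3070)(2970)²(2.240×10^-4) / (2π×0.101 m) = 12.01 H.

L ≈ 12.0 H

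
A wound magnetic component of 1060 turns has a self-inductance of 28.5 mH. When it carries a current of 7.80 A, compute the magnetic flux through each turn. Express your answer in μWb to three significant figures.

Φ_B ≈ 210 μWb

From L = NΦ_B/I, the flux per turn is Φ_B = LI/N.
Φ_B = (2.850×10^-2 H)(7.80 A)/1060 = 2.097×10^-4 Wb.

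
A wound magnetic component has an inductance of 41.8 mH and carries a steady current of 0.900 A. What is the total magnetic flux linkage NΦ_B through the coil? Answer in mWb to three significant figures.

From L = NΦ_B/I, the flux linkage is NΦ_B = LI.
NΦ_B = (4.180×10^-2 H)(0.900 A) = 3.762×10^-2 Wb.

NΦ_B ≈ 37.6 mWb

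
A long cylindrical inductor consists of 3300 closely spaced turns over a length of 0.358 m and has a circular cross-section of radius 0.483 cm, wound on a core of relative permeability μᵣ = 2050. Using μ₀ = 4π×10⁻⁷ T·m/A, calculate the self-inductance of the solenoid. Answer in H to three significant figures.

L ≈ 5.74 H

A = πr² = π(4.830×10^-3 m)² = 7.329×10^-5 m².
For a long solenoid, L = μ₀μᵣN²A/ℓ.
L = (4π×10⁻⁷)(2050)(3300)²(7.329×10^-5)/(0.358 m) = 5.743 H.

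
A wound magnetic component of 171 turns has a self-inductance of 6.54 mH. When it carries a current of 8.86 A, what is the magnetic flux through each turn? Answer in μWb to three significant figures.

Φ_B ≈ 339 μWb

From L = NΦ_B/I, the flux per turn is Φ_B = LI/N.
Φ_B = (6.540×10^-3 H)(8.86 A)/171 = 3.389×10^-4 Wb.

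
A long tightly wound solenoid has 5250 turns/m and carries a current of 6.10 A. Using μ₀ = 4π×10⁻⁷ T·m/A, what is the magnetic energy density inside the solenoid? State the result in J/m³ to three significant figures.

B = μ₀nI = (4π×10⁻⁷)(5.250×10^3)(6.10) = 4.024×10^-2 T.
u = B²/(2μ₀) = (4.024×10^-2)²/(2×4π×10⁻⁷) = 644.4 J/m³.

u ≈ 644 J/m³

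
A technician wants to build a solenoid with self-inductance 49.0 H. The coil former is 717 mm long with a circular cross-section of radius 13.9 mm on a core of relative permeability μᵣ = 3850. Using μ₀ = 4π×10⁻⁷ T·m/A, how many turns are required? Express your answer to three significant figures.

N ≈ 3460 turns

A = πr² = π(1.390×10^-2 m)² = 6.070×10^-4 m².
From L = μ₀μᵣN²A/ℓ, N = √(Lℓ / (μ₀μᵣA)).
N = √[(49)(0.717) / ((4π×10⁻⁷)(3850)×6.070×10^-4)] = √(1.196×10^7) ≈ 3458.9.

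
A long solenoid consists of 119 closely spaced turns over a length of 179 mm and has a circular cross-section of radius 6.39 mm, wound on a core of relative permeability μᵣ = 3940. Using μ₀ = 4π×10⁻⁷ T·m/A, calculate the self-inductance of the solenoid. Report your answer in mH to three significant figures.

A = πr² = π(6.390×10^-3 m)² = 1.283×10^-4 m².
For a long solenoid, L = μ₀μᵣN²A/ℓ.
L = (4π×10⁻⁷)(3940)(119)²(1.283×10^-4)/(0.179 m) = 5.0246×10^-2 H.

L ≈ 50.2 mH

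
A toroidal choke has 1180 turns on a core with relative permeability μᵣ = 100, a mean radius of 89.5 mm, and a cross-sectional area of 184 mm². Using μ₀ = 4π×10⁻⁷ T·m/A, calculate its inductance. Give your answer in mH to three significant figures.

For a thin toroid, L = μ₀μᵣN²A/(2πR).
L = (4π×10⁻⁷)(100)(1180)²(1.840×10^-4) / (2π×8.950×10^-2 m) = 5.725×10^-2 H.

L ≈ 57.3 mH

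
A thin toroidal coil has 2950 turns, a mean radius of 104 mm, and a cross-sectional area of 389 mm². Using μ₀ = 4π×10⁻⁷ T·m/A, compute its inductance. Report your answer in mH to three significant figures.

L ≈ 6.51 mH

For a thin toroid, L = μ₀N²A/(2πR).
L = (4π×10⁻⁷)(2950)²(3.890×10^-4) / (2π×0.104 m) = 6.510×10^-3 H.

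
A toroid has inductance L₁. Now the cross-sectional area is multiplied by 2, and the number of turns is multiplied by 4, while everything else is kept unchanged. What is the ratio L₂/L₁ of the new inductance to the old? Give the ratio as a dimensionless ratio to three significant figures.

For a toroid, L ∝ μᵣN²A/R.
L₂/L₁ = (2) × (4)^2 = 32.0.

L₂/L₁ = 32.0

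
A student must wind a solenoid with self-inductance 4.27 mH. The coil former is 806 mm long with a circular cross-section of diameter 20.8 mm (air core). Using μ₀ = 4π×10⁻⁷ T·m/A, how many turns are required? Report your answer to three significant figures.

A = π(d/2)² = π(1.040×10^-2 m)² = 3.398×10^-4 m².
From L = μ₀N²A/ℓ, N = √(Lℓ / (μ₀A)).
N = √[(4.270×10^-3)(0.806) / ((4π×10⁻⁷)×3.398×10^-4)] = √(8.060×10^6) ≈ 2839.0.

N ≈ 2840 turns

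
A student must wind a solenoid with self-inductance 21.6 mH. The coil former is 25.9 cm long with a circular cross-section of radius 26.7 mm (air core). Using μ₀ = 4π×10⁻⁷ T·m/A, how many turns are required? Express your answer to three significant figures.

N ≈ 1410 turns

A = πr² = π(2.670×10^-2 m)² = 2.240×10^-3 m².
From L = μ₀N²A/ℓ, N = √(Lℓ / (μ₀A)).
N = √[(2.160×10^-2)(0.259) / ((4π×10⁻⁷)×2.240×10^-3)] = √(1.988×10^6) ≈ 1409.9.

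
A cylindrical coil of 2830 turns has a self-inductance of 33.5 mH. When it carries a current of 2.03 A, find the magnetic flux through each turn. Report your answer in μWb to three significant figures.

Φ_B ≈ 24.0 μWb

From L = NΦ_B/I, the flux per turn is Φ_B = LI/N.
Φ_B = (3.350×10^-2 H)(2.03 A)/2830 = 2.403×10^-5 Wb.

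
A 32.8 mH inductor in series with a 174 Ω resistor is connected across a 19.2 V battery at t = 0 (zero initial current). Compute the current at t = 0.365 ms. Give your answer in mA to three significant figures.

τ = L/R = 3.280×10^-2/174 = 1.885×10^-4 s; final current I_∞ = ε/R = 19.2/174 = 0.1103 A.
I(t) = I_∞(1 − e^(−t/τ)) with t/τ = 1.936.
I = (0.1103)(1 − e^(−1.936)) = 9.443×10^-2 A.

I ≈ 94.4 mA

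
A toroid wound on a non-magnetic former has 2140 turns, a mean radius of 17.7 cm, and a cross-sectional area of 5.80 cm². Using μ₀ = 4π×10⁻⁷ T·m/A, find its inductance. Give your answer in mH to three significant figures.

For a thin toroid, L = μ₀N²A/(2πR).
L = (4π×10⁻⁷)(2140)²(5.800×10^-4) / (2π×0.177 m) = 3.001×10^-3 H.

L ≈ 3.00 mH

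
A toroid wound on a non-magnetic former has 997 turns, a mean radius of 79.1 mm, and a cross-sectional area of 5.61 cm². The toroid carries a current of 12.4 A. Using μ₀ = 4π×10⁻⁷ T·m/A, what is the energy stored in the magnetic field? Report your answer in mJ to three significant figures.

U ≈ 108 mJ

L = μ₀N²A/(2πR) = (4π×10⁻⁷)(997)²(5.610×10^-4)/(2π×7.910×10^-2) = 1.410×10^-3 H.
U = ½LI² = ½(1.410×10^-3)(12.4)² = 0.1084 J.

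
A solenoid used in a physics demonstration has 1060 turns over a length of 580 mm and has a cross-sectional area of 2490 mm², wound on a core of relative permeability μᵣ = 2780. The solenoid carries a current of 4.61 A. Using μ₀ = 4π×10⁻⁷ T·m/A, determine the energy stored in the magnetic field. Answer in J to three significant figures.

A = 2490 mm² = 2.490×10^-3 m².
L = μ₀μᵣN²A/ℓ = (4π×10⁻⁷)(2780)(1060)²(2.490×10^-3)/(0.58) = 16.85 H.
U = ½LI² = ½(16.85)(4.61)² = 179.1 J.

U ≈ 179 J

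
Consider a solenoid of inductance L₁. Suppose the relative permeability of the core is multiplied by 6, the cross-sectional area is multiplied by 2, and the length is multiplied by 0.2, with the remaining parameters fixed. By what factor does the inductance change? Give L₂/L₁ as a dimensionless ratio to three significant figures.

L₂/L₁ = 60.0

For a solenoid, L ∝ μᵣN²A/ℓ.
L₂/L₁ = (6) × (2) × (0.2)^-1 = 60.0.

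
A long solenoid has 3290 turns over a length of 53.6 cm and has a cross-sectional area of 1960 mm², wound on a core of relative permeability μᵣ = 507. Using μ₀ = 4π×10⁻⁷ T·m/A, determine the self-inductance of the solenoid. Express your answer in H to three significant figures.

A = 1960 mm² = 1.960×10^-3 m².
For a long solenoid, L = μ₀μᵣN²A/ℓ.
L = (4π×10⁻⁷)(507)(3290)²(1.960×10^-3)/(0.536 m) = 25.22 H.

L ≈ 25.2 H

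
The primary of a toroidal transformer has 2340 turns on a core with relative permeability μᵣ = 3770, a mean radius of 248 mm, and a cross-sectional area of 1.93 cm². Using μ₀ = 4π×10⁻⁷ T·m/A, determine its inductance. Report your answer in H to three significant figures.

For a thin toroid, L = μ₀μᵣN²A/(2πR).
L = (4π×10⁻⁷)(3770)(2340)²(1.930×10^-4) / (2π×0.248 m) = 3.213 H.

L ≈ 3.21 H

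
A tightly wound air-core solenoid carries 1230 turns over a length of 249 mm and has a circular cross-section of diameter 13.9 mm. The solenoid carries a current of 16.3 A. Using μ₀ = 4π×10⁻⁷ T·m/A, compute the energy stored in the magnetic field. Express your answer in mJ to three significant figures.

U ≈ 154 mJ

A = π(d/2)² = π(6.950×10^-3 m)² = 1.517×10^-4 m².
L = μ₀N²A/ℓ = (4π×10⁻⁷)(1230)²(1.517×10^-4)/(0.249) = 1.159×10^-3 H.
U = ½LI² = ½(1.159×10^-3)(16.3)² = 0.1539 J.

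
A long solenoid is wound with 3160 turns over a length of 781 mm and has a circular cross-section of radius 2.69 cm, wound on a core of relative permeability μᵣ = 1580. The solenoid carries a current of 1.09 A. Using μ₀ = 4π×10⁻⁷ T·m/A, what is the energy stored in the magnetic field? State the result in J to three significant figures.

A = πr² = π(2.690×10^-2 m)² = 2.273×10^-3 m².
L = μ₀μᵣN²A/ℓ = (4π×10⁻⁷)(1580)(3160)²(2.273×10^-3)/(0.781) = 57.71 H.
U = ½LI² = ½(57.71)(1.09)² = 34.28 J.

U ≈ 34.3 J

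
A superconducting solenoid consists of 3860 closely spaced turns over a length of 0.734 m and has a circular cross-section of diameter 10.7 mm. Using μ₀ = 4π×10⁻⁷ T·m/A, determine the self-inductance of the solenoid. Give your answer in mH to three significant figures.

L ≈ 2.29 mH

A = π(d/2)² = π(5.350×10^-3 m)² = 8.992×10^-5 m².
For a long solenoid, L = μ₀N²A/ℓ.
L = (4π×10⁻⁷)(3860)²(8.992×10^-5)/(0.734 m) = 2.294×10^-3 H.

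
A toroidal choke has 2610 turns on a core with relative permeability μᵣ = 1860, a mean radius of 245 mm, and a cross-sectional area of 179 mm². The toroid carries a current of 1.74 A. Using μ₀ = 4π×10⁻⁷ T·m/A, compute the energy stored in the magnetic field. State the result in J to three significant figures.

L = μ₀μᵣN²A/(2πR) = (4π×10⁻⁷)(1860)(2610)²(1.790×10^-4)/(2π×0.245) = 1.851 H.
U = ½LI² = ½(1.851)(1.74)² = 2.803 J.

U ≈ 2.80 J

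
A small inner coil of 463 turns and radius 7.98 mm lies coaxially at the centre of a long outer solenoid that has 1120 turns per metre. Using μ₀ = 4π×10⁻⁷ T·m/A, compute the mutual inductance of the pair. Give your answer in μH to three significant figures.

The outer solenoid produces a uniform field B₁ = μ₀n₁I₁ across the inner coil,
so the flux linkage is N₂Φ = N₂B₁A₂ = μ₀n₁N₂A₂·I₁, giving M = μ₀n₁N₂A₂.
A₂ = πr² = π(7.980×10^-3 m)² = 2.001×10^-4 m².
M = (4π×10⁻⁷)(1120)(463)(2.001×10^-4) = 1.304×10^-4 H.

M ≈ 130 μH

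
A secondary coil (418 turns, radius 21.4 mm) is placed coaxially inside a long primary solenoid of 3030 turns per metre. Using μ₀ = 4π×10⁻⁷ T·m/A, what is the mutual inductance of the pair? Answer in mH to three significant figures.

The outer solenoid produces a uniform field B₁ = μ₀n₁I₁ across the inner coil,
so the flux linkage is N₂Φ = N₂B₁A₂ = μ₀n₁N₂A₂·I₁, giving M = μ₀n₁N₂A₂.
A₂ = πr² = π(2.140×10^-2 m)² = 1.439×10^-3 m².
M = (4π×10⁻⁷)(3030)(418)(1.439×10^-3) = 2.290×10^-3 H.

M ≈ 2.29 mH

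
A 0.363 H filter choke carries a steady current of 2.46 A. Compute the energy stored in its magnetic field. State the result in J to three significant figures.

U ≈ 1.10 J

Stored magnetic energy: U = ½LI².
U = ½(0.363 H)(2.46 A)² = 1.098 J.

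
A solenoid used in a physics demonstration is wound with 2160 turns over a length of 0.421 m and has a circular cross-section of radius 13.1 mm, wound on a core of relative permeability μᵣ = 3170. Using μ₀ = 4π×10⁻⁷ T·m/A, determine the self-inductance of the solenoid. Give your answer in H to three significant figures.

L ≈ 23.8 H

A = πr² = π(1.310×10^-2 m)² = 5.391×10^-4 m².
For a long solenoid, L = μ₀μᵣN²A/ℓ.
L = (4π×10⁻⁷)(3170)(2160)²(5.391×10^-4)/(0.421 m) = 23.8 H.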